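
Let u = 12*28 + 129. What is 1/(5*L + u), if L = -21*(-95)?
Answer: 1/10440 ≈ 9.5785e-5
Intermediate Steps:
L = 1995
u = 465 (u = 336 + 129 = 465)
1/(5*L + u) = 1/(5*1995 + 465) = 1/(9975 + 465) = 1/10440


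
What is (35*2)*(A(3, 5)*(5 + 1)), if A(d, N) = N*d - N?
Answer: 4200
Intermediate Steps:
A(d, N) = -N + N*d
(35*2)*(A(3, 5)*(5 + 1)) = (35*2)*((5*(-1 + 3))*(5 + 1)) = 70*((5*2)*6) = 70*(10*6) = 70*60 = 4200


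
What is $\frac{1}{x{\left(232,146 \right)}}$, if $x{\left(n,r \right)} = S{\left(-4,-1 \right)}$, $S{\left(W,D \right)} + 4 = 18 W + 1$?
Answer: $- \frac{1}{75} \approx -0.013333$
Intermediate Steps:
$S{\left(W,D \right)} = -3 + 18 W$ ($S{\left(W,D \right)} = -4 + \left(18 W + 1\right) = -4 + \left(1 + 18 W\right) = -3 + 18 W$)
$x{\left(n,r \right)} = -75$ ($x{\left(n,r \right)} = -3 + 18 \left(-4\right) = -3 - 72 = -75$)
$\frac{1}{x{\left(232,146 \right)}} = \frac{1}{-75} = - \frac{1}{75}$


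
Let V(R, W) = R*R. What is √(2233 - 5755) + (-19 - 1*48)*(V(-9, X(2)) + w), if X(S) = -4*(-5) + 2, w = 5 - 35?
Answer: -3417 + I*√3522 ≈ -3417.0 + 59.346*I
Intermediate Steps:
w = -30
X(S) = 22 (X(S) = 20 + 2 = 22)
V(R, W) = R²
√(2233 - 5755) + (-19 - 1*48)*(V(-9, X(2)) + w) = √(2233 - 5755) + (-19 - 1*48)*((-9)² - 30) = √(-3522) + (-19 - 48)*(81 - 30) = I*√3522 - 67*51 = I*√3522 - 3417 = -3417 + I*√3522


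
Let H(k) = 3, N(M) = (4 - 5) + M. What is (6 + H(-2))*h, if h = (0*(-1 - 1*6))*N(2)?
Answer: 0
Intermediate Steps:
N(M) = -1 + M
h = 0 (h = (0*(-1 - 1*6))*(-1 + 2) = (0*(-1 - 6))*1 = (0*(-7))*1 = 0*1 = 0)
(6 + H(-2))*h = (6 + 3)*0 = 9*0 = 0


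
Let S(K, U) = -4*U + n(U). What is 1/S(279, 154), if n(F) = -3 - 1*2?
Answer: -1/621 ≈ -0.0016103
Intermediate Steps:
n(F) = -5 (n(F) = -3 - 2 = -5)
S(K, U) = -5 - 4*U (S(K, U) = -4*U - 5 = -5 - 4*U)
1/S(279, 154) = 1/(-5 - 4*154) = 1/(-5 - 616) = 1/(-621) = -1/621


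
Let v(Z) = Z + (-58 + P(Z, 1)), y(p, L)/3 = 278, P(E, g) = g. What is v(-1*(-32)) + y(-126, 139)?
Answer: 809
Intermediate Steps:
y(p, L) = 834 (y(p, L) = 3*278 = 834)
v(Z) = -57 + Z (v(Z) = Z + (-58 + 1) = Z - 57 = -57 + Z)
v(-1*(-32)) + y(-126, 139) = (-57 - 1*(-32)) + 834 = (-57 + 32) + 834 = -25 + 834 = 809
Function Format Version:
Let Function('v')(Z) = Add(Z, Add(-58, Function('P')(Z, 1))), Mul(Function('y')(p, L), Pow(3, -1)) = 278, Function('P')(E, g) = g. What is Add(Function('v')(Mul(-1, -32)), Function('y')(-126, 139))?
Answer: 809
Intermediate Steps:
Function('y')(p, L) = 834 (Function('y')(p, L) = Mul(3, 278) = 834)
Function('v')(Z) = Add(-57, Z) (Function('v')(Z) = Add(Z, Add(-58, 1)) = Add(Z, -57) = Add(-57, Z))
Add(Function('v')(Mul(-1, -32)), Function('y')(-126, 139)) = Add(Add(-57, Mul(-1, -32)), 834) = Add(Add(-57, 32), 834) = Add(-25, 834) = 809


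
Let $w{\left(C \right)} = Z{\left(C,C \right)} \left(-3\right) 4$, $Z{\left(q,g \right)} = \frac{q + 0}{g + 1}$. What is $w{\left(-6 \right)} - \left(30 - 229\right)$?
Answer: $\frac{923}{5} \approx 184.6$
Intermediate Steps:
$Z{\left(q,g \right)} = \frac{q}{1 + g}$
$w{\left(C \right)} = - \frac{12 C}{1 + C}$ ($w{\left(C \right)} = \frac{C}{1 + C} \left(-3\right) 4 = - \frac{3 C}{1 + C} 4 = - \frac{12 C}{1 + C}$)
$w{\left(-6 \right)} - \left(30 - 229\right) = \left(-12\right) \left(-6\right) \frac{1}{1 - 6} - \left(30 - 229\right) = \left(-12\right) \left(-6\right) \frac{1}{-5} - -199 = \left(-12\right) \left(-6\right) \left(- \frac{1}{5}\right) + 199 = - \frac{72}{5} + 199 = \frac{923}{5}$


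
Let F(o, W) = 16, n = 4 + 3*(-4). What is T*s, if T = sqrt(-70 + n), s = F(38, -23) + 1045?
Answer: 1061*I*sqrt(78) ≈ 9370.5*I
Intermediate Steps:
n = -8 (n = 4 - 12 = -8)
s = 1061 (s = 16 + 1045 = 1061)
T = I*sqrt(78) (T = sqrt(-70 - 8) = sqrt(-78) = I*sqrt(78) ≈ 8.8318*I)
T*s = (I*sqrt(78))*1061 = 1061*I*sqrt(78)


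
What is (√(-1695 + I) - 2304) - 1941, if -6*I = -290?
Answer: -4245 + 2*I*√3705/3 ≈ -4245.0 + 40.579*I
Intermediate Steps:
I = 145/3 (I = -⅙*(-290) = 145/3 ≈ 48.333)
(√(-1695 + I) - 2304) - 1941 = (√(-1695 + 145/3) - 2304) - 1941 = (√(-4940/3) - 2304) - 1941 = (2*I*√3705/3 - 2304) - 1941 = (-2304 + 2*I*√3705/3) - 1941 = -4245 + 2*I*√3705/3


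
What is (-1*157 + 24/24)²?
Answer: 24336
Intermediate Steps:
(-1*157 + 24/24)² = (-157 + 24*(1/24))² = (-157 + 1)² = (-156)² = 24336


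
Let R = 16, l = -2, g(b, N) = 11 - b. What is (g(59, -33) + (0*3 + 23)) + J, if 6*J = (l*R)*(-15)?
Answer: 55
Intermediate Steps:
J = 80 (J = (-2*16*(-15))/6 = (-32*(-15))/6 = (1/6)*480 = 80)
(g(59, -33) + (0*3 + 23)) + J = ((11 - 1*59) + (0*3 + 23)) + 80 = ((11 - 59) + (0 + 23)) + 80 = (-48 + 23) + 80 = -25 + 80 = 55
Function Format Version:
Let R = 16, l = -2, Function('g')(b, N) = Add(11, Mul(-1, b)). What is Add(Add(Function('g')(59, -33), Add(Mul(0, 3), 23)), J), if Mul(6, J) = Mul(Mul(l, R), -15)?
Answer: 55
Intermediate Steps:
J = 80 (J = Mul(Rational(1, 6), Mul(Mul(-2, 16), -15)) = Mul(Rational(1, 6), Mul(-32, -15)) = Mul(Rational(1, 6), 480) = 80)
Add(Add(Function('g')(59, -33), Add(Mul(0, 3), 23)), J) = Add(Add(Add(11, Mul(-1, 59)), Add(Mul(0, 3), 23)), 80) = Add(Add(Add(11, -59), Add(0, 23)), 80) = Add(Add(-48, 23), 80) = Add(-25, 80) = 55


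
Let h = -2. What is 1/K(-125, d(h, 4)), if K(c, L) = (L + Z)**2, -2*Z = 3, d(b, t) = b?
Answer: 4/49 ≈ 0.081633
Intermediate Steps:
Z = -3/2 (Z = -1/2*3 = -3/2 ≈ -1.5000)
K(c, L) = (-3/2 + L)**2 (K(c, L) = (L - 3/2)**2 = (-3/2 + L)**2)
1/K(-125, d(h, 4)) = 1/((-3 + 2*(-2))**2/4) = 1/((-3 - 4)**2/4) = 1/((1/4)*(-7)**2) = 1/((1/4)*49) = 1/(49/4) = 4/49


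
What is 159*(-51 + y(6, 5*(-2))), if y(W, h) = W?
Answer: -7155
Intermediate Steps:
159*(-51 + y(6, 5*(-2))) = 159*(-51 + 6) = 159*(-45) = -7155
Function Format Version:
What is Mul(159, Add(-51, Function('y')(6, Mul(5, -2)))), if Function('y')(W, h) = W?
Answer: -7155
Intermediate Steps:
Mul(159, Add(-51, Function('y')(6, Mul(5, -2)))) = Mul(159, Add(-51, 6)) = Mul(159, -45) = -7155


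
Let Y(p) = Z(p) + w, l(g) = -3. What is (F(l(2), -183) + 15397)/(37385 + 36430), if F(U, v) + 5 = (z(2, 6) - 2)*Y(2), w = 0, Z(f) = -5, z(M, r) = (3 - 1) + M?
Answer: 15382/73815 ≈ 0.20839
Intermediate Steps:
z(M, r) = 2 + M
Y(p) = -5 (Y(p) = -5 + 0 = -5)
F(U, v) = -15 (F(U, v) = -5 + ((2 + 2) - 2)*(-5) = -5 + (4 - 2)*(-5) = -5 + 2*(-5) = -5 - 10 = -15)
(F(l(2), -183) + 15397)/(37385 + 36430) = (-15 + 15397)/(37385 + 36430) = 15382/73815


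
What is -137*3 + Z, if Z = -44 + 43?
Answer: -412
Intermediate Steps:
Z = -1
-137*3 + Z = -137*3 - 1 = -411 - 1 = -412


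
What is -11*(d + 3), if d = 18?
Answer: -231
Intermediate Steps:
-11*(d + 3) = -11*(18 + 3) = -11*21 = -231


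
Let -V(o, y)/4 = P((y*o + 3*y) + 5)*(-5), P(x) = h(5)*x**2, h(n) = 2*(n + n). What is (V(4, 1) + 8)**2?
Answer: 3318681664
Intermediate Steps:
h(n) = 4*n (h(n) = 2*(2*n) = 4*n)
P(x) = 20*x**2 (P(x) = (4*5)*x**2 = 20*x**2)
V(o, y) = 400*(5 + 3*y + o*y)**2 (V(o, y) = -4*20*((y*o + 3*y) + 5)**2*(-5) = -4*20*((o*y + 3*y) + 5)**2*(-5) = -4*20*((3*y + o*y) + 5)**2*(-5) = -4*20*(5 + 3*y + o*y)**2*(-5) = -(-400)*(5 + 3*y + o*y)**2 = 400*(5 + 3*y + o*y)**2)
(V(4, 1) + 8)**2 = (400*(5 + 3*1 + 4*1)**2 + 8)**2 = (400*(5 + 3 + 4)**2 + 8)**2 = (400*12**2 + 8)**2 = (400*144 + 8)**2 = (57600 + 8)**2 = 57608**2 = 3318681664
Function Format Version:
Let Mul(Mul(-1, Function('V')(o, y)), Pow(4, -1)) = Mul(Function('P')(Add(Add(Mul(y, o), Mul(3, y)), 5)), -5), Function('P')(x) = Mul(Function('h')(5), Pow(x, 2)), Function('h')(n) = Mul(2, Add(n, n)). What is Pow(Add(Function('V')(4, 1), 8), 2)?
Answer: 3318681664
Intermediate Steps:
Function('h')(n) = Mul(4, n) (Function('h')(n) = Mul(2, Mul(2, n)) = Mul(4, n))
Function('P')(x) = Mul(20, Pow(x, 2)) (Function('P')(x) = Mul(Mul(4, 5), Pow(x, 2)) = Mul(20, Pow(x, 2)))
Function('V')(o, y) = Mul(400, Pow(Add(5, Mul(3, y), Mul(o, y)), 2)) (Function('V')(o, y) = Mul(-4, Mul(Mul(20, Pow(Add(Add(Mul(y, o), Mul(3, y)), 5), 2)), -5)) = Mul(-4, Mul(Mul(20, Pow(Add(Add(Mul(o, y), Mul(3, y)), 5), 2)), -5)) = Mul(-4, Mul(Mul(20, Pow(Add(Add(Mul(3, y), Mul(o, y)), 5), 2)), -5)) = Mul(-4, Mul(Mul(20, Pow(Add(5, Mul(3, y), Mul(o, y)), 2)), -5)) = Mul(-4, Mul(-100, Pow(Add(5, Mul(3, y), Mul(o, y)), 2))) = Mul(400, Pow(Add(5, Mul(3, y), Mul(o, y)), 2)))
Pow(Add(Function('V')(4, 1), 8), 2) = Pow(Add(Mul(400, Pow(Add(5, Mul(3, 1), Mul(4, 1)), 2)), 8), 2) = Pow(Add(Mul(400, Pow(Add(5, 3, 4), 2)), 8), 2) = Pow(Add(Mul(400, Pow(12, 2)), 8), 2) = Pow(Add(Mul(400, 144), 8), 2) = Pow(Add(57600, 8), 2) = Pow(57608, 2) = 3318681664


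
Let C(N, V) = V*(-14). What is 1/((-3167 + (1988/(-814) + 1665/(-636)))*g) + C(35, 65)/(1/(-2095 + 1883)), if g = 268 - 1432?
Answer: 15365331386310091/79646129931 ≈ 1.9292e+5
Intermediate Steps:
C(N, V) = -14*V
g = -1164
1/((-3167 + (1988/(-814) + 1665/(-636)))*g) + C(35, 65)/(1/(-2095 + 1883)) = 1/((-3167 + (1988/(-814) + 1665/(-636)))*(-1164)) + (-14*65)/(1/(-2095 + 1883)) = -1/1164/(-3167 + (1988*(-1/814) + 1665*(-1/636))) - 910/(1/(-212)) = -1/1164/(-3167 + (-994/407 - 555/212)) - 910/(-1/212) = -1/1164/(-3167 - 436613/86284) - 910*(-212) = -1/1164/(-273698041/86284) + 192920 = -86284/273698041*(-1/1164) + 192920 = 21571/79646129931 + 192920 = 15365331386310091/79646129931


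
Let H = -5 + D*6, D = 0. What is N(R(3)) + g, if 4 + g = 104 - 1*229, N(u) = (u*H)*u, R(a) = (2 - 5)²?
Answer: -534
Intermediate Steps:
R(a) = 9 (R(a) = (-3)² = 9)
H = -5 (H = -5 + 0*6 = -5 + 0 = -5)
N(u) = -5*u² (N(u) = (u*(-5))*u = (-5*u)*u = -5*u²)
g = -129 (g = -4 + (104 - 1*229) = -4 + (104 - 229) = -4 - 125 = -129)
N(R(3)) + g = -5*9² - 129 = -5*81 - 129 = -405 - 129 = -534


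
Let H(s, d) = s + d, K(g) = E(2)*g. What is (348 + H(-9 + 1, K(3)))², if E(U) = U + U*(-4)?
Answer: 103684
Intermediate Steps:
E(U) = -3*U (E(U) = U - 4*U = -3*U)
K(g) = -6*g (K(g) = (-3*2)*g = -6*g)
H(s, d) = d + s
(348 + H(-9 + 1, K(3)))² = (348 + (-6*3 + (-9 + 1)))² = (348 + (-18 - 8))² = (348 - 26)² = 322² = 103684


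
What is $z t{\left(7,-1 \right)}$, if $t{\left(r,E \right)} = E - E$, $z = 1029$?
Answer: $0$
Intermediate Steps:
$t{\left(r,E \right)} = 0$
$z t{\left(7,-1 \right)} = 1029 \cdot 0 = 0$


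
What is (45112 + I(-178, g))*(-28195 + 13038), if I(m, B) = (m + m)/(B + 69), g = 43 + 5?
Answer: -79994826436/117 ≈ -6.8372e+8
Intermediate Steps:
g = 48
I(m, B) = 2*m/(69 + B) (I(m, B) = (2*m)/(69 + B) = 2*m/(69 + B))
(45112 + I(-178, g))*(-28195 + 13038) = (45112 + 2*(-178)/(69 + 48))*(-28195 + 13038) = (45112 + 2*(-178)/117)*(-15157) = (45112 + 2*(-178)*(1/117))*(-15157) = (45112 - 356/117)*(-15157) = (5277748/117)*(-15157) = -79994826436/117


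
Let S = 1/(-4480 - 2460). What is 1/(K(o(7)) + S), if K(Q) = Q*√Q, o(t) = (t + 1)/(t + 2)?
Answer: 5059260/24659762471 + 20806675200*√2/24659762471 ≈ 1.1934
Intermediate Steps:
o(t) = (1 + t)/(2 + t)
S = -1/6940 (S = 1/(-6940) = -1/6940 ≈ -0.00014409)
K(Q) = Q^(3/2)
1/(K(o(7)) + S) = 1/(((1 + 7)/(2 + 7))^(3/2) - 1/6940) = 1/((8/9)^(3/2) - 1/6940) = 1/(16*√2/27 - 1/6940) = 1/(-1/6940 + 16*√2/27)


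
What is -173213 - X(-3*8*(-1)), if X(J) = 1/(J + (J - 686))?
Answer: -110509893/638 ≈ -1.7321e+5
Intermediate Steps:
X(J) = 1/(-686 + 2*J) (X(J) = 1/(J + (-686 + J)) = 1/(-686 + 2*J))
-173213 - X(-3*8*(-1)) = -173213 - 1/(2*(-343 - 3*8*(-1))) = -173213 - 1/(2*(-343 - 24*(-1))) = -173213 - 1/(2*(-343 + 24)) = -173213 - 1/(2*(-319)) = -173213 - (-1)/(2*319) = -173213 - 1*(-1/638) = -173213 + 1/638 = -110509893/638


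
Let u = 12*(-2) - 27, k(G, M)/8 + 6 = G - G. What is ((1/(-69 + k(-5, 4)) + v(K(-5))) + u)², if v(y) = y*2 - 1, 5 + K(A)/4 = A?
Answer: 238548025/13689 ≈ 17426.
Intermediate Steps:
K(A) = -20 + 4*A
k(G, M) = -48 (k(G, M) = -48 + 8*(G - G) = -48 + 8*0 = -48 + 0 = -48)
v(y) = -1 + 2*y (v(y) = 2*y - 1 = -1 + 2*y)
u = -51 (u = -24 - 27 = -51)
((1/(-69 + k(-5, 4)) + v(K(-5))) + u)² = ((1/(-69 - 48) + (-1 + 2*(-20 + 4*(-5)))) - 51)² = ((1/(-117) + (-1 + 2*(-20 - 20))) - 51)² = ((-1/117 + (-1 + 2*(-40))) - 51)² = ((-1/117 + (-1 - 80)) - 51)² = ((-1/117 - 81) - 51)² = (-9478/117 - 51)² = (-15445/117)² = 238548025/13689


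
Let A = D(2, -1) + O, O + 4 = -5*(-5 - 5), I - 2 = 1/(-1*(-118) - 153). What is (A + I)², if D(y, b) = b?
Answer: 2702736/1225 ≈ 2206.3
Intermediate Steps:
I = 69/35 (I = 2 + 1/(-1*(-118) - 153) = 2 + 1/(118 - 153) = 2 + 1/(-35) = 2 - 1/35 = 69/35 ≈ 1.9714)
O = 46 (O = -4 - 5*(-5 - 5) = -4 - 5*(-10) = -4 + 50 = 46)
A = 45 (A = -1 + 46 = 45)
(A + I)² = (45 + 69/35)² = (1644/35)² = 2702736/1225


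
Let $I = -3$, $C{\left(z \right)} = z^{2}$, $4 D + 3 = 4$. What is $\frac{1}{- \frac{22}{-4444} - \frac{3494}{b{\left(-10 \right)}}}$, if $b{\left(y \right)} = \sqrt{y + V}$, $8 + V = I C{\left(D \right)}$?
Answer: $\frac{58782}{7970187215395} - \frac{570276704 i \sqrt{291}}{7970187215395} \approx 7.3752 \cdot 10^{-9} - 0.0012206 i$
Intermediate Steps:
$D = \frac{1}{4}$ ($D = - \frac{3}{4} + \frac{1}{4} \cdot 4 = - \frac{3}{4} + 1 = \frac{1}{4} \approx 0.25$)
$V = - \frac{131}{16}$ ($V = -8 - \frac{3}{16} = - \frac{131}{16} \approx -8.1875$)
$b{\left(y \right)} = \sqrt{- \frac{131}{16} + y}$ ($b{\left(y \right)} = \sqrt{y - \frac{131}{16}} = \sqrt{- \frac{131}{16} + y}$)
$\frac{1}{- \frac{22}{-4444} - \frac{3494}{b{\left(-10 \right)}}} = \frac{1}{- \frac{22}{-4444} - \frac{3494}{\frac{1}{4} \sqrt{-131 + 16 \left(-10\right)}}} = \frac{1}{\left(-22\right) \left(- \frac{1}{4444}\right) - \frac{3494}{\frac{1}{4} \sqrt{-131 - 160}}} = \frac{1}{\frac{1}{202} - \frac{3494}{\frac{1}{4} \sqrt{-291}}} = \frac{1}{\frac{1}{202} - \frac{3494}{\frac{1}{4} i \sqrt{291}}} = \frac{1}{\frac{1}{202} - 3494 \left(- \frac{4 i \sqrt{291}}{291}\right)} = \frac{1}{\frac{1}{202} + \frac{13976 i \sqrt{291}}{291}}$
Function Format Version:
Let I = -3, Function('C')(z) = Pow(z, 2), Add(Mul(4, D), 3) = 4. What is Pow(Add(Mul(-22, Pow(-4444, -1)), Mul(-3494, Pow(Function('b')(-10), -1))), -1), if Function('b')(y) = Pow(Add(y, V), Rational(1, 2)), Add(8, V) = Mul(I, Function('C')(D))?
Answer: Add(Rational(58782, 7970187215395), Mul(Rational(-570276704, 7970187215395), I, Pow(291, Rational(1, 2)))) ≈ Add(7.3752e-9, Mul(-0.0012206, I))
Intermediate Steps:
D = Rational(1, 4) (D = Add(Rational(-3, 4), Mul(Rational(1, 4), 4)) = Add(Rational(-3, 4), 1) = Rational(1, 4) ≈ 0.25000)
V = Rational(-131, 16) (V = Add(-8, Mul(-3, Pow(Rational(1, 4), 2))) = Add(-8, Mul(-3, Rational(1, 16))) = Add(-8, Rational(-3, 16)) = Rational(-131, 16) ≈ -8.1875)
Function('b')(y) = Pow(Add(Rational(-131, 16), y), Rational(1, 2)) (Function('b')(y) = Pow(Add(y, Rational(-131, 16)), Rational(1, 2)) = Pow(Add(Rational(-131, 16), y), Rational(1, 2)))
Pow(Add(Mul(-22, Pow(-4444, -1)), Mul(-3494, Pow(Function('b')(-10), -1))), -1) = Pow(Add(Mul(-22, Pow(-4444, -1)), Mul(-3494, Pow(Mul(Rational(1, 4), Pow(Add(-131, Mul(16, -10)), Rational(1, 2))), -1))), -1) = Pow(Add(Mul(-22, Rational(-1, 4444)), Mul(-3494, Pow(Mul(Rational(1, 4), Pow(Add(-131, -160), Rational(1, 2))), -1))), -1) = Pow(Add(Rational(1, 202), Mul(-3494, Pow(Mul(Rational(1, 4), Pow(-291, Rational(1, 2))), -1))), -1) = Pow(Add(Rational(1, 202), Mul(-3494, Pow(Mul(Rational(1, 4), Mul(I, Pow(291, Rational(1, 2)))), -1))), -1) = Pow(Add(Rational(1, 202), Mul(-3494, Pow(Mul(Rational(1, 4), I, Pow(291, Rational(1, 2))), -1))), -1) = Pow(Add(Rational(1, 202), Mul(-3494, Mul(Rational(-4, 291), I, Pow(291, Rational(1, 2))))), -1) = Pow(Add(Rational(1, 202), Mul(Rational(13976, 291), I, Pow(291, Rational(1, 2)))), -1)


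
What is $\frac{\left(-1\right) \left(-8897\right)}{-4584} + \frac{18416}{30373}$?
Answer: $- \frac{185809637}{139229832} \approx -1.3346$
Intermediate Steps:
$\frac{\left(-1\right) \left(-8897\right)}{-4584} + \frac{18416}{30373} = 8897 \left(- \frac{1}{4584}\right) + 18416 \cdot \frac{1}{30373} = - \frac{8897}{4584} + \frac{18416}{30373} = - \frac{185809637}{139229832}$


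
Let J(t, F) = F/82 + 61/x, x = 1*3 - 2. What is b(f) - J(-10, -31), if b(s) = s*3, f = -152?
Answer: -42363/82 ≈ -516.62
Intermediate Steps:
x = 1 (x = 3 - 2 = 1)
b(s) = 3*s
J(t, F) = 61 + F/82 (J(t, F) = F/82 + 61/1 = F*(1/82) + 61*1 = F/82 + 61 = 61 + F/82)
b(f) - J(-10, -31) = 3*(-152) - (61 + (1/82)*(-31)) = -456 - (61 - 31/82) = -456 - 1*4971/82 = -456 - 4971/82 = -42363/82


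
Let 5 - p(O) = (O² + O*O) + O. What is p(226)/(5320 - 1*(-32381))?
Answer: -102373/37701 ≈ -2.7154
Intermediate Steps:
p(O) = 5 - O - 2*O² (p(O) = 5 - ((O² + O*O) + O) = 5 - ((O² + O²) + O) = 5 - (2*O² + O) = 5 - (O + 2*O²) = 5 + (-O - 2*O²) = 5 - O - 2*O²)
p(226)/(5320 - 1*(-32381)) = (5 - 1*226 - 2*226²)/(5320 - 1*(-32381)) = (5 - 226 - 2*51076)/(5320 + 32381) = (5 - 226 - 102152)/37701 = -102373*1/37701 = -102373/37701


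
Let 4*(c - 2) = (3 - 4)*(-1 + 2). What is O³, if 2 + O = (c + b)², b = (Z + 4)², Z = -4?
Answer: 4913/4096 ≈ 1.1995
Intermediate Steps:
c = 7/4 (c = 2 + ((3 - 4)*(-1 + 2))/4 = 2 + (-1*1)/4 = 2 + (¼)*(-1) = 2 - ¼ = 7/4 ≈ 1.7500)
b = 0 (b = (-4 + 4)² = 0² = 0)
O = 17/16 (O = -2 + (7/4 + 0)² = -2 + (7/4)² = -2 + 49/16 = 17/16 ≈ 1.0625)
O³ = (17/16)³ = 4913/4096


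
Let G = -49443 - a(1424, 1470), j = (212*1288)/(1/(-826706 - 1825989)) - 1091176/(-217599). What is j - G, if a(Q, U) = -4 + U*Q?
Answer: -157613950027303223/217599 ≈ -7.2433e+11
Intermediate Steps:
a(Q, U) = -4 + Q*U
j = -157614416280814904/217599 (j = 273056/(1/(-2652695)) - 1091176*(-1/217599) = 273056/(-1/2652695) + 1091176/217599 = 273056*(-2652695) + 1091176/217599 = -724334285920 + 1091176/217599 = -157614416280814904/217599 ≈ -7.2433e+11)
G = -2142719 (G = -49443 - (-4 + 1424*1470) = -49443 - (-4 + 2093280) = -49443 - 1*2093276 = -49443 - 2093276 = -2142719)
j - G = -157614416280814904/217599 - 1*(-2142719) = -157614416280814904/217599 + 2142719 = -157613950027303223/217599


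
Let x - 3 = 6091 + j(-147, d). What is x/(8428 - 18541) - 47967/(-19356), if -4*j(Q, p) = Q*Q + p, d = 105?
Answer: 157402951/65249076 ≈ 2.4123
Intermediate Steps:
j(Q, p) = -p/4 - Q²/4 (j(Q, p) = -(Q*Q + p)/4 = -(Q² + p)/4 = -(p + Q²)/4 = -p/4 - Q²/4)
x = 1331/2 (x = 3 + (6091 + (-¼*105 - ¼*(-147)²)) = 3 + (6091 + (-105/4 - ¼*21609)) = 3 + (6091 + (-105/4 - 21609/4)) = 3 + (6091 - 10857/2) = 3 + 1325/2 = 1331/2 ≈ 665.50)
x/(8428 - 18541) - 47967/(-19356) = 1331/(2*(8428 - 18541)) - 47967/(-19356) = (1331/2)/(-10113) - 47967*(-1/19356) = (1331/2)*(-1/10113) + 15989/6452 = -1331/20226 + 15989/6452 = 157402951/65249076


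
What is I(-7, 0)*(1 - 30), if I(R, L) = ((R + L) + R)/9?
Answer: 406/9 ≈ 45.111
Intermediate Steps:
I(R, L) = L/9 + 2*R/9 (I(R, L) = ((L + R) + R)*(1/9) = (L + 2*R)*(1/9) = L/9 + 2*R/9)
I(-7, 0)*(1 - 30) = ((1/9)*0 + (2/9)*(-7))*(1 - 30) = (0 - 14/9)*(-29) = -14/9*(-29) = 406/9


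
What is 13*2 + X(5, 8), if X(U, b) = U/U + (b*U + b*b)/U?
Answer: 239/5 ≈ 47.800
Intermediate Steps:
X(U, b) = 1 + (b**2 + U*b)/U (X(U, b) = 1 + (U*b + b**2)/U = 1 + (b**2 + U*b)/U)
13*2 + X(5, 8) = 13*2 + (1 + 8 + 8**2/5) = 26 + (1 + 8 + (1/5)*64) = 26 + (1 + 8 + 64/5) = 26 + 109/5 = 239/5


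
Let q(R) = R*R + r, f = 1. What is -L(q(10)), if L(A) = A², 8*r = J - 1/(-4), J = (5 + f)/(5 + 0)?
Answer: -256928841/25600 ≈ -10036.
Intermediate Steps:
J = 6/5 (J = (5 + 1)/(5 + 0) = 6/5 ≈ 1.2000)
r = 29/160 (r = (6/5 - 1/(-4))/8 = (6/5 - (-1)/4)/8 = (6/5 - 1*(-¼))/8 = (6/5 + ¼)/8 = (⅛)*(29/20) = 29/160 ≈ 0.18125)
q(R) = 29/160 + R² (q(R) = R*R + 29/160 = R² + 29/160 = 29/160 + R²)
-L(q(10)) = -(29/160 + 10²)² = -(29/160 + 100)² = -(16029/160)² = -1*256928841/25600 = -256928841/25600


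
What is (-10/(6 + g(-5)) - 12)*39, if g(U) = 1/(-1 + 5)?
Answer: -2652/5 ≈ -530.40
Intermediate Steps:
g(U) = 1/4
(-10/(6 + g(-5)) - 12)*39 = (-10/(6 + 1/4) - 12)*39 = (-10/(25/4) - 12)*39 = ((4/25)*(-10) - 12)*39 = (-8/5 - 12)*39 = -68/5*39 = -2652/5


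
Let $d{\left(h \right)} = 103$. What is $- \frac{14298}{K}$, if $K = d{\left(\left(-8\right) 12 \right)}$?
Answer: $- \frac{14298}{103} \approx -138.82$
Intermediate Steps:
$K = 103$
$- \frac{14298}{K} = - \frac{14298}{103}$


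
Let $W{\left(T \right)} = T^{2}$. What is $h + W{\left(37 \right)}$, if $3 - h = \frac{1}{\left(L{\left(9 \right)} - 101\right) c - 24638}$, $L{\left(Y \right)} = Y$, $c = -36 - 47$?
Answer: $\frac{23326745}{17002} \approx 1372.0$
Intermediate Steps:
$c = -83$ ($c = -36 - 47 = -83$)
$h = \frac{51007}{17002}$ ($h = 3 - \frac{1}{\left(9 - 101\right) \left(-83\right) - 24638} = 3 - \frac{1}{\left(-92\right) \left(-83\right) - 24638} = 3 - \frac{1}{7636 - 24638} = 3 - \frac{1}{-17002} = 3 - - \frac{1}{17002} = 3 + \frac{1}{17002} = \frac{51007}{17002} \approx 3.0001$)
$h + W{\left(37 \right)} = \frac{51007}{17002} + 37^{2} = \frac{51007}{17002} + 1369 = \frac{23326745}{17002}$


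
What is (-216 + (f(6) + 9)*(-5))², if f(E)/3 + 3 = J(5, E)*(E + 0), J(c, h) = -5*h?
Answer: 6170256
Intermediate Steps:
f(E) = -9 - 15*E² (f(E) = -9 + 3*((-5*E)*(E + 0)) = -9 + 3*((-5*E)*E) = -9 + 3*(-5*E²) = -9 - 15*E²)
(-216 + (f(6) + 9)*(-5))² = (-216 + ((-9 - 15*6²) + 9)*(-5))² = (-216 + ((-9 - 15*36) + 9)*(-5))² = (-216 + ((-9 - 540) + 9)*(-5))² = (-216 + (-549 + 9)*(-5))² = (-216 - 540*(-5))² = (-216 + 2700)² = 2484² = 6170256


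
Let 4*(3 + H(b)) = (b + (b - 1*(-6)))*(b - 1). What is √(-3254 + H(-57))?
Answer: I*√1691 ≈ 41.122*I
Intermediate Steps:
H(b) = -3 + (-1 + b)*(6 + 2*b)/4 (H(b) = -3 + ((b + (b - 1*(-6)))*(b - 1))/4 = -3 + ((b + (b + 6))*(-1 + b))/4 = -3 + ((b + (6 + b))*(-1 + b))/4 = -3 + ((6 + 2*b)*(-1 + b))/4 = -3 + ((-1 + b)*(6 + 2*b))/4 = -3 + (-1 + b)*(6 + 2*b)/4)
√(-3254 + H(-57)) = √(-3254 + (-9/2 - 57 + (½)*(-57)²)) = √(-3254 + (-9/2 - 57 + (½)*3249)) = √(-3254 + (-9/2 - 57 + 3249/2)) = √(-3254 + 1563) = √(-1691) = I*√1691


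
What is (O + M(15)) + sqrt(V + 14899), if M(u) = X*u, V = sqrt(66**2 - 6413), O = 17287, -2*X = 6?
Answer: 17242 + sqrt(14899 + 11*I*sqrt(17)) ≈ 17364.0 + 0.18578*I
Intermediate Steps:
X = -3 (X = -1/2*6 = -3)
V = 11*I*sqrt(17) (V = sqrt(4356 - 6413) = sqrt(-2057) = 11*I*sqrt(17) ≈ 45.354*I)
M(u) = -3*u
(O + M(15)) + sqrt(V + 14899) = (17287 - 3*15) + sqrt(11*I*sqrt(17) + 14899) = (17287 - 45) + sqrt(14899 + 11*I*sqrt(17)) = 17242 + sqrt(14899 + 11*I*sqrt(17))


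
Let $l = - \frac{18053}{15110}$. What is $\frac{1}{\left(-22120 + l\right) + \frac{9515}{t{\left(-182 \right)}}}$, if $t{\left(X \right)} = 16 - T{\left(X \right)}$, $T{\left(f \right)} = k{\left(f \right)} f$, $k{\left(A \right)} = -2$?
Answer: $- \frac{2629140}{58231603847} \approx -4.515 \cdot 10^{-5}$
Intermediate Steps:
$T{\left(f \right)} = - 2 f$
$l = - \frac{18053}{15110}$ ($l = \left(-18053\right) \frac{1}{15110} = - \frac{18053}{15110} \approx -1.1948$)
$t{\left(X \right)} = 16 + 2 X$ ($t{\left(X \right)} = 16 - - 2 X = 16 + 2 X$)
$\frac{1}{\left(-22120 + l\right) + \frac{9515}{t{\left(-182 \right)}}} = \frac{1}{\left(-22120 - \frac{18053}{15110}\right) + \frac{9515}{16 + 2 \left(-182\right)}} = \frac{1}{- \frac{334251253}{15110} + \frac{9515}{16 - 364}} = \frac{1}{- \frac{334251253}{15110} + \frac{9515}{-348}} = \frac{1}{- \frac{334251253}{15110} + 9515 \left(- \frac{1}{348}\right)} = \frac{1}{- \frac{334251253}{15110} - \frac{9515}{348}} = \frac{1}{- \frac{58231603847}{2629140}} = - \frac{2629140}{58231603847}$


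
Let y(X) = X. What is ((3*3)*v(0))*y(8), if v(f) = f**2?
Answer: 0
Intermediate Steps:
((3*3)*v(0))*y(8) = ((3*3)*0**2)*8 = (9*0)*8 = 0*8 = 0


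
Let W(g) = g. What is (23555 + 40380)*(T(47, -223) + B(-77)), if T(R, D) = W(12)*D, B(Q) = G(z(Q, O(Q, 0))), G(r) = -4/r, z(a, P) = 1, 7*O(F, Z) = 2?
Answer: -171345800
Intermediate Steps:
O(F, Z) = 2/7 (O(F, Z) = (⅐)*2 = 2/7)
B(Q) = -4 (B(Q) = -4/1 = -4*1 = -4)
T(R, D) = 12*D
(23555 + 40380)*(T(47, -223) + B(-77)) = (23555 + 40380)*(12*(-223) - 4) = 63935*(-2676 - 4) = 63935*(-2680) = -171345800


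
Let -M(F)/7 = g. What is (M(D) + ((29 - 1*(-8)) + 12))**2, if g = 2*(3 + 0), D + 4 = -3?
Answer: 49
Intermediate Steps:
D = -7 (D = -4 - 3 = -7)
g = 6 (g = 2*3 = 6)
M(F) = -42 (M(F) = -7*6 = -42)
(M(D) + ((29 - 1*(-8)) + 12))**2 = (-42 + ((29 - 1*(-8)) + 12))**2 = (-42 + ((29 + 8) + 12))**2 = (-42 + (37 + 12))**2 = (-42 + 49)**2 = 7**2 = 49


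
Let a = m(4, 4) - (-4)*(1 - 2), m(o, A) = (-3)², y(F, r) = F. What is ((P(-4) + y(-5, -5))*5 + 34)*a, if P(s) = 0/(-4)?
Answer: 45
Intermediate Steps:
P(s) = 0 (P(s) = 0*(-¼) = 0)
m(o, A) = 9
a = 5 (a = 9 - (-4)*(1 - 2) = 9 - (-4)*(-1) = 9 - 1*4 = 9 - 4 = 5)
((P(-4) + y(-5, -5))*5 + 34)*a = ((0 - 5)*5 + 34)*5 = (-5*5 + 34)*5 = (-25 + 34)*5 = 9*5 = 45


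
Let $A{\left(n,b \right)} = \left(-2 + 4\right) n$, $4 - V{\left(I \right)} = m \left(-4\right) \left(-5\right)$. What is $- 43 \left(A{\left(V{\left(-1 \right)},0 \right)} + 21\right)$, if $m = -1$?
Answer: $-2967$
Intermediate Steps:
$V{\left(I \right)} = 24$ ($V{\left(I \right)} = 4 - \left(-1\right) \left(-4\right) \left(-5\right) = 4 - 4 \left(-5\right) = 4 - -20 = 4 + 20 = 24$)
$A{\left(n,b \right)} = 2 n$
$- 43 \left(A{\left(V{\left(-1 \right)},0 \right)} + 21\right) = - 43 \left(2 \cdot 24 + 21\right) = - 43 \left(48 + 21\right) = \left(-43\right) 69 = -2967$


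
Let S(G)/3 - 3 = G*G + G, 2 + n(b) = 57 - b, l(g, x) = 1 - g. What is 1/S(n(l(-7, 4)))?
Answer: 1/6777 ≈ 0.00014756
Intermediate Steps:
n(b) = 55 - b (n(b) = -2 + (57 - b) = 55 - b)
S(G) = 9 + 3*G + 3*G² (S(G) = 9 + 3*(G*G + G) = 9 + 3*(G² + G) = 9 + 3*(G + G²) = 9 + (3*G + 3*G²) = 9 + 3*G + 3*G²)
1/S(n(l(-7, 4))) = 1/(9 + 3*(55 - (1 - 1*(-7))) + 3*(55 - (1 - 1*(-7)))²) = 1/(9 + 3*(55 - (1 + 7)) + 3*(55 - (1 + 7))²) = 1/(9 + 3*(55 - 1*8) + 3*(55 - 1*8)²) = 1/(9 + 3*(55 - 8) + 3*(55 - 8)²) = 1/(9 + 3*47 + 3*47²) = 1/(9 + 141 + 3*2209) = 1/(9 + 141 + 6627) = 1/6777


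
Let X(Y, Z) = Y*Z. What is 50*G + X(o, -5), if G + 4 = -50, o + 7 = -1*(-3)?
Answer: -2680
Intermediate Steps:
o = -4 (o = -7 - 1*(-3) = -7 + 3 = -4)
G = -54 (G = -4 - 50 = -54)
50*G + X(o, -5) = 50*(-54) - 4*(-5) = -2700 + 20 = -2680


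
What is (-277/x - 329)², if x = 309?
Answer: 10391355844/95481 ≈ 1.0883e+5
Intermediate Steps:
(-277/x - 329)² = (-277/309 - 329)² = (-101938/309)² = 10391355844/95481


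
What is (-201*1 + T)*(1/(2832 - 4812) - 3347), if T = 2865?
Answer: -490402514/55 ≈ -8.9164e+6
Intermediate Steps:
(-201*1 + T)*(1/(2832 - 4812) - 3347) = (-201*1 + 2865)*(1/(2832 - 4812) - 3347) = (-201 + 2865)*(1/(-1980) - 3347) = 2664*(-1/1980 - 3347) = 2664*(-6627061/1980) = -490402514/55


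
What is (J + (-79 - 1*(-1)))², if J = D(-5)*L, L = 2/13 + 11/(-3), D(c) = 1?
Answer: 10106041/1521 ≈ 6644.3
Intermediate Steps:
L = -137/39 (L = 2*(1/13) + 11*(-⅓) = 2/13 - 11/3 = -137/39 ≈ -3.5128)
J = -137/39 (J = 1*(-137/39) = -137/39 ≈ -3.5128)
(J + (-79 - 1*(-1)))² = (-137/39 + (-79 - 1*(-1)))² = (-137/39 + (-79 + 1))² = (-137/39 - 78)² = (-3179/39)² = 10106041/1521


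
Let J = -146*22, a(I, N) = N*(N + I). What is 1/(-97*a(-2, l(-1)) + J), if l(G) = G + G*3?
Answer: -1/5540 ≈ -0.00018051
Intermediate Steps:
l(G) = 4*G (l(G) = G + 3*G = 4*G)
a(I, N) = N*(I + N)
J = -3212
1/(-97*a(-2, l(-1)) + J) = 1/(-97*4*(-1)*(-2 + 4*(-1)) - 3212) = 1/(-(-388)*(-2 - 4) - 3212) = 1/(-(-388)*(-6) - 3212) = 1/(-97*24 - 3212) = 1/(-2328 - 3212) = 1/(-5540) = -1/5540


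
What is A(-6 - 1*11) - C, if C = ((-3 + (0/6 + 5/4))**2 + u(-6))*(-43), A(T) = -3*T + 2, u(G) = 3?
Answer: 5019/16 ≈ 313.69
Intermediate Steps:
A(T) = 2 - 3*T
C = -4171/16 (C = ((-3 + (0/6 + 5/4))**2 + 3)*(-43) = ((-3 + (0*(1/6) + 5*(1/4)))**2 + 3)*(-43) = ((-3 + (0 + 5/4))**2 + 3)*(-43) = ((-3 + 5/4)**2 + 3)*(-43) = ((-7/4)**2 + 3)*(-43) = (49/16 + 3)*(-43) = (97/16)*(-43) = -4171/16 ≈ -260.69)
A(-6 - 1*11) - C = (2 - 3*(-6 - 1*11)) - 1*(-4171/16) = (2 - 3*(-6 - 11)) + 4171/16 = (2 - 3*(-17)) + 4171/16 = (2 + 51) + 4171/16 = 53 + 4171/16 = 5019/16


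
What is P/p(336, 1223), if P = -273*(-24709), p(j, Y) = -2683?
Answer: -6745557/2683 ≈ -2514.2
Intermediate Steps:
P = 6745557
P/p(336, 1223) = 6745557/(-2683) = 6745557*(-1/2683) = -6745557/2683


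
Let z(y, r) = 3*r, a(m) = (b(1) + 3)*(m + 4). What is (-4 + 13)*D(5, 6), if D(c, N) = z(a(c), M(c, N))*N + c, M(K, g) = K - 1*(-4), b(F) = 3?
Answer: 1503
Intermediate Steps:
M(K, g) = 4 + K (M(K, g) = K + 4 = 4 + K)
a(m) = 24 + 6*m (a(m) = (3 + 3)*(m + 4) = 6*(4 + m) = 24 + 6*m)
D(c, N) = c + N*(12 + 3*c) (D(c, N) = (3*(4 + c))*N + c = (12 + 3*c)*N + c = N*(12 + 3*c) + c = c + N*(12 + 3*c))
(-4 + 13)*D(5, 6) = (-4 + 13)*(5 + 3*6*(4 + 5)) = 9*(5 + 3*6*9) = 9*(5 + 162) = 9*167 = 1503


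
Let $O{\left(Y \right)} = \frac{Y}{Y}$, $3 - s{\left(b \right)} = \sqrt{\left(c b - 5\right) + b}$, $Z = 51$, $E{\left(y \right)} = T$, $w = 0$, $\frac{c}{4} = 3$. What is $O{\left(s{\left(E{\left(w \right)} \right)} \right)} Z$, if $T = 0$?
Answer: $51$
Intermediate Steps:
$c = 12$ ($c = 4 \cdot 3 = 12$)
$E{\left(y \right)} = 0$
$s{\left(b \right)} = 3 - \sqrt{-5 + 13 b}$ ($s{\left(b \right)} = 3 - \sqrt{\left(12 b - 5\right) + b} = 3 - \sqrt{\left(-5 + 12 b\right) + b} = 3 - \sqrt{-5 + 13 b}$)
$O{\left(Y \right)} = 1$
$O{\left(s{\left(E{\left(w \right)} \right)} \right)} Z = 1 \cdot 51 = 51$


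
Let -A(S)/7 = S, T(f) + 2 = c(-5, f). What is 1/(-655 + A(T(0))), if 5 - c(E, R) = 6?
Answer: -1/634 ≈ -0.0015773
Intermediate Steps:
c(E, R) = -1 (c(E, R) = 5 - 1*6 = 5 - 6 = -1)
T(f) = -3 (T(f) = -2 - 1 = -3)
A(S) = -7*S
1/(-655 + A(T(0))) = 1/(-655 - 7*(-3)) = 1/(-655 + 21) = 1/(-634) = -1/634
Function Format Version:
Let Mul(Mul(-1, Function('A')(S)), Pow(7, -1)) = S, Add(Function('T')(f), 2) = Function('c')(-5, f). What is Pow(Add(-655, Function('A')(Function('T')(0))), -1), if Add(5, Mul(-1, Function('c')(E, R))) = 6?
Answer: Rational(-1, 634) ≈ -0.0015773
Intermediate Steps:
Function('c')(E, R) = -1 (Function('c')(E, R) = Add(5, Mul(-1, 6)) = Add(5, -6) = -1)
Function('T')(f) = -3 (Function('T')(f) = Add(-2, -1) = -3)
Function('A')(S) = Mul(-7, S)
Pow(Add(-655, Function('A')(Function('T')(0))), -1) = Pow(Add(-655, Mul(-7, -3)), -1) = Pow(Add(-655, 21), -1) = Pow(-634, -1) = Rational(-1, 634)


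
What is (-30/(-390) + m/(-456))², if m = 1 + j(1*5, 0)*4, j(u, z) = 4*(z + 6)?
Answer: 648025/35141184 ≈ 0.018441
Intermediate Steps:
j(u, z) = 24 + 4*z (j(u, z) = 4*(6 + z) = 24 + 4*z)
m = 97 (m = 1 + (24 + 4*0)*4 = 1 + (24 + 0)*4 = 1 + 24*4 = 1 + 96 = 97)
(-30/(-390) + m/(-456))² = (-30/(-390) + 97/(-456))² = (-30*(-1/390) + 97*(-1/456))² = (1/13 - 97/456)² = (-805/5928)² = 648025/35141184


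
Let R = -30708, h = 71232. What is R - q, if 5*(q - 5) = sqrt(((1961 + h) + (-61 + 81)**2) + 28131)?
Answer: -30713 - 14*sqrt(519)/5 ≈ -30777.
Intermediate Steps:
q = 5 + 14*sqrt(519)/5 (q = 5 + sqrt(((1961 + 71232) + (-61 + 81)**2) + 28131)/5 = 5 + sqrt((73193 + 20**2) + 28131)/5 = 5 + sqrt((73193 + 400) + 28131)/5 = 5 + sqrt(73593 + 28131)/5 = 5 + sqrt(101724)/5 = 5 + (14*sqrt(519))/5 = 5 + 14*sqrt(519)/5 ≈ 68.788)
R - q = -30708 - (5 + 14*sqrt(519)/5) = -30708 + (-5 - 14*sqrt(519)/5) = -30713 - 14*sqrt(519)/5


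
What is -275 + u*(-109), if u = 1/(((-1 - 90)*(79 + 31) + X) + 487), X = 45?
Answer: -2606341/9478 ≈ -274.99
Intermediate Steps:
u = -1/9478 (u = 1/(((-1 - 90)*(79 + 31) + 45) + 487) = 1/((-91*110 + 45) + 487) = 1/((-10010 + 45) + 487) = 1/(-9965 + 487) = 1/(-9478) = -1/9478 ≈ -0.00010551)
-275 + u*(-109) = -275 - 1/9478*(-109) = -275 + 109/9478 = -2606341/9478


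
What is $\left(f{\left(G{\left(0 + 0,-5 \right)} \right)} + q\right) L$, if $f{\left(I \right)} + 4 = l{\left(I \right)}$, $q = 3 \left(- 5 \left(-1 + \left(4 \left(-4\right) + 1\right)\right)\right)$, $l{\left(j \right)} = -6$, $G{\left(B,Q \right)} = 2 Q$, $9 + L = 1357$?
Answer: $310040$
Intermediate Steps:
$L = 1348$ ($L = -9 + 1357 = 1348$)
$q = 240$ ($q = 3 \left(- 5 \left(-1 + \left(-16 + 1\right)\right)\right) = 3 \left(- 5 \left(-1 - 15\right)\right) = 3 \left(\left(-5\right) \left(-16\right)\right) = 3 \cdot 80 = 240$)
$f{\left(I \right)} = -10$ ($f{\left(I \right)} = -4 - 6 = -10$)
$\left(f{\left(G{\left(0 + 0,-5 \right)} \right)} + q\right) L = \left(-10 + 240\right) 1348 = 230 \cdot 1348 = 310040$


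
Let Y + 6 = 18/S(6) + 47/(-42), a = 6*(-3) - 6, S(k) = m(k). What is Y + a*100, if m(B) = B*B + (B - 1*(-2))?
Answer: -555950/231 ≈ -2406.7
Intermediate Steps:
m(B) = 2 + B + B² (m(B) = B² + (B + 2) = B² + (2 + B) = 2 + B + B²)
S(k) = 2 + k + k²
a = -24 (a = -18 - 6 = -24)
Y = -1550/231 (Y = -6 + (18/(2 + 6 + 6²) + 47/(-42)) = -6 + (18/(2 + 6 + 36) + 47*(-1/42)) = -6 + (18/44 - 47/42) = -6 + (18*(1/44) - 47/42) = -6 + (9/22 - 47/42) = -6 - 164/231 = -1550/231 ≈ -6.7100)
Y + a*100 = -1550/231 - 24*100 = -1550/231 - 2400 = -555950/231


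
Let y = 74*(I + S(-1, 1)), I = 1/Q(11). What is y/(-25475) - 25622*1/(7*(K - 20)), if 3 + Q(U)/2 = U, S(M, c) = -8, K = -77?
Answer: 5224954221/138380200 ≈ 37.758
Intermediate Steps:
Q(U) = -6 + 2*U
I = 1/16 (I = 1/(-6 + 2*11) = 1/(-6 + 22) = 1/16 ≈ 0.062500)
y = -4699/8 (y = 74*(1/16 - 8) = 74*(-127/16) = -4699/8 ≈ -587.38)
y/(-25475) - 25622*1/(7*(K - 20)) = -4699/8/(-25475) - 25622*1/(7*(-77 - 20)) = -4699/8*(-1/25475) - 25622/((-97*7)) = 4699/203800 - 25622/(-679) = 4699/203800 - 25622*(-1/679) = 4699/203800 + 25622/679 = 5224954221/138380200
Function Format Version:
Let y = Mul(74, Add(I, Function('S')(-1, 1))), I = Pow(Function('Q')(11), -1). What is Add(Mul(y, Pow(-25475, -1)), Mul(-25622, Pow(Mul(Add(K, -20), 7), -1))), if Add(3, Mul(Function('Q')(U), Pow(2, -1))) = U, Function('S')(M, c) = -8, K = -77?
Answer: Rational(5224954221, 138380200) ≈ 37.758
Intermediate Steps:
Function('Q')(U) = Add(-6, Mul(2, U))
I = Rational(1, 16) (I = Pow(Add(-6, Mul(2, 11)), -1) = Pow(Add(-6, 22), -1) = Pow(16, -1) = Rational(1, 16) ≈ 0.062500)
y = Rational(-4699, 8) (y = Mul(74, Add(Rational(1, 16), -8)) = Mul(74, Rational(-127, 16)) = Rational(-4699, 8) ≈ -587.38)
Add(Mul(y, Pow(-25475, -1)), Mul(-25622, Pow(Mul(Add(K, -20), 7), -1))) = Add(Mul(Rational(-4699, 8), Pow(-25475, -1)), Mul(-25622, Pow(Mul(Add(-77, -20), 7), -1))) = Add(Mul(Rational(-4699, 8), Rational(-1, 25475)), Mul(-25622, Pow(Mul(-97, 7), -1))) = Add(Rational(4699, 203800), Mul(-25622, Pow(-679, -1))) = Add(Rational(4699, 203800), Mul(-25622, Rational(-1, 679))) = Add(Rational(4699, 203800), Rational(25622, 679)) = Rational(5224954221, 138380200)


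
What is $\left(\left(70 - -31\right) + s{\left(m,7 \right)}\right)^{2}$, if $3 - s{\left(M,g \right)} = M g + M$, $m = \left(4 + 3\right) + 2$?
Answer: $1024$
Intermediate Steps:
$m = 9$ ($m = 7 + 2 = 9$)
$s{\left(M,g \right)} = 3 - M - M g$ ($s{\left(M,g \right)} = 3 - \left(M g + M\right) = 3 - \left(M + M g\right) = 3 - M - M g$)
$\left(\left(70 - -31\right) + s{\left(m,7 \right)}\right)^{2} = \left(\left(70 - -31\right) - \left(6 + 63\right)\right)^{2} = \left(\left(70 + 31\right) - 69\right)^{2} = \left(101 - 69\right)^{2} = 32^{2} = 1024$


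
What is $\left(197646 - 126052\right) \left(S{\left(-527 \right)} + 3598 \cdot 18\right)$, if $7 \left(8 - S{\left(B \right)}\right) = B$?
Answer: $\frac{32498736014}{7} \approx 4.6427 \cdot 10^{9}$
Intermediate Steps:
$S{\left(B \right)} = 8 - \frac{B}{7}$
$\left(197646 - 126052\right) \left(S{\left(-527 \right)} + 3598 \cdot 18\right) = \left(197646 - 126052\right) \left(\left(8 - - \frac{527}{7}\right) + 3598 \cdot 18\right) = 71594 \left(\left(8 + \frac{527}{7}\right) + 64764\right) = 71594 \left(\frac{583}{7} + 64764\right) = 71594 \cdot \frac{453931}{7} = \frac{32498736014}{7}$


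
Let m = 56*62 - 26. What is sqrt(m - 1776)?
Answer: sqrt(1670) ≈ 40.866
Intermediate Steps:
m = 3446 (m = 3472 - 26 = 3446)
sqrt(m - 1776) = sqrt(3446 - 1776) = sqrt(1670)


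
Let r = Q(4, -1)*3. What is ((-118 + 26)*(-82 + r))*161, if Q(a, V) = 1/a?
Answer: 1203475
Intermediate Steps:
r = 3/4 ≈ 0.75000
((-118 + 26)*(-82 + r))*161 = ((-118 + 26)*(-82 + 3/4))*161 = -92*(-325/4)*161 = 7475*161 = 1203475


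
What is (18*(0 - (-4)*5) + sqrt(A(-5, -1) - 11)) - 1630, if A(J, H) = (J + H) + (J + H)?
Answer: -1270 + I*sqrt(23) ≈ -1270.0 + 4.7958*I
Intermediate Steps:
A(J, H) = 2*H + 2*J (A(J, H) = (H + J) + (H + J) = 2*H + 2*J)
(18*(0 - (-4)*5) + sqrt(A(-5, -1) - 11)) - 1630 = (18*(0 - (-4)*5) + sqrt((2*(-1) + 2*(-5)) - 11)) - 1630 = (18*(0 - 1*(-20)) + sqrt((-2 - 10) - 11)) - 1630 = (18*(0 + 20) + sqrt(-12 - 11)) - 1630 = (18*20 + sqrt(-23)) - 1630 = (360 + I*sqrt(23)) - 1630 = -1270 + I*sqrt(23)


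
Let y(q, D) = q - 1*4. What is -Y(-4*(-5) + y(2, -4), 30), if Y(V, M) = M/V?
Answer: -5/3 ≈ -1.6667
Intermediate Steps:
y(q, D) = -4 + q (y(q, D) = q - 4 = -4 + q)
-Y(-4*(-5) + y(2, -4), 30) = -30/(-4*(-5) + (-4 + 2)) = -30/(20 - 2) = -30/18 = -1*5/3 = -5/3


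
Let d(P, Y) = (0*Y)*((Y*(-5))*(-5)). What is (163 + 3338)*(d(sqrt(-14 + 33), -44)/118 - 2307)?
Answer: -8076807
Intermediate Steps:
d(P, Y) = 0 (d(P, Y) = 0*(-5*Y*(-5)) = 0*(25*Y) = 0)
(163 + 3338)*(d(sqrt(-14 + 33), -44)/118 - 2307) = (163 + 3338)*(0/118 - 2307) = 3501*(0*(1/118) - 2307) = 3501*(0 - 2307) = 3501*(-2307) = -8076807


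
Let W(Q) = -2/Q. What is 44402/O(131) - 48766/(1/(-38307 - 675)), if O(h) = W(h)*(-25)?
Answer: 47527813631/25 ≈ 1.9011e+9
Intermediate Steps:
O(h) = 50/h (O(h) = -2/h*(-25) = 50/h)
44402/O(131) - 48766/(1/(-38307 - 675)) = 44402/((50/131)) - 48766/(1/(-38307 - 675)) = 44402/((50*(1/131))) - 48766/(1/(-38982)) = 44402/(50/131) - 48766/(-1/38982) = 44402*(131/50) - 48766*(-38982) = 2908331/25 + 1900996212 = 47527813631/25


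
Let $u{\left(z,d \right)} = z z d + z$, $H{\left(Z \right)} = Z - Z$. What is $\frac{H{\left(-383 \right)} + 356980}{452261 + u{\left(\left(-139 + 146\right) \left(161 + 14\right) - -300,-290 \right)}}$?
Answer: $- \frac{89245}{168494366} \approx -0.00052966$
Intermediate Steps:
$H{\left(Z \right)} = 0$
$u{\left(z,d \right)} = z + d z^{2}$ ($u{\left(z,d \right)} = z^{2} d + z = d z^{2} + z = z + d z^{2}$)
$\frac{H{\left(-383 \right)} + 356980}{452261 + u{\left(\left(-139 + 146\right) \left(161 + 14\right) - -300,-290 \right)}} = \frac{0 + 356980}{452261 + \left(\left(-139 + 146\right) \left(161 + 14\right) - -300\right) \left(1 - 290 \left(\left(-139 + 146\right) \left(161 + 14\right) - -300\right)\right)} = \frac{356980}{452261 + \left(7 \cdot 175 + 300\right) \left(1 - 290 \left(7 \cdot 175 + 300\right)\right)} = \frac{356980}{452261 + \left(1225 + 300\right) \left(1 - 290 \left(1225 + 300\right)\right)} = \frac{356980}{452261 + 1525 \left(1 - 442250\right)} = \frac{356980}{452261 + 1525 \left(-442249\right)} = \frac{356980}{452261 - 674429725} = \frac{356980}{-673977464} = 356980 \left(- \frac{1}{673977464}\right) = - \frac{89245}{168494366}$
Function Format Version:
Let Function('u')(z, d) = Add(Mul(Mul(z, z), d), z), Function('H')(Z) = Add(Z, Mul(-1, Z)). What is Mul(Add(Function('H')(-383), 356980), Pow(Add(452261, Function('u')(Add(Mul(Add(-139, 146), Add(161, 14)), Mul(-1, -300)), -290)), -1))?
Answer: Rational(-89245, 168494366) ≈ -0.00052966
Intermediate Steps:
Function('H')(Z) = 0
Function('u')(z, d) = Add(z, Mul(d, Pow(z, 2))) (Function('u')(z, d) = Add(Mul(Pow(z, 2), d), z) = Add(Mul(d, Pow(z, 2)), z) = Add(z, Mul(d, Pow(z, 2))))
Mul(Add(Function('H')(-383), 356980), Pow(Add(452261, Function('u')(Add(Mul(Add(-139, 146), Add(161, 14)), Mul(-1, -300)), -290)), -1)) = Mul(Add(0, 356980), Pow(Add(452261, Mul(Add(Mul(Add(-139, 146), Add(161, 14)), Mul(-1, -300)), Add(1, Mul(-290, Add(Mul(Add(-139, 146), Add(161, 14)), Mul(-1, -300)))))), -1)) = Mul(356980, Pow(Add(452261, Mul(Add(Mul(7, 175), 300), Add(1, Mul(-290, Add(Mul(7, 175), 300))))), -1)) = Mul(356980, Pow(Add(452261, Mul(Add(1225, 300), Add(1, Mul(-290, Add(1225, 300))))), -1)) = Mul(356980, Pow(Add(452261, Mul(1525, Add(1, Mul(-290, 1525)))), -1)) = Mul(356980, Pow(Add(452261, Mul(1525, Add(1, -442250))), -1)) = Mul(356980, Pow(Add(452261, Mul(1525, -442249)), -1)) = Mul(356980, Pow(Add(452261, -674429725), -1)) = Mul(356980, Pow(-673977464, -1)) = Mul(356980, Rational(-1, 673977464)) = Rational(-89245, 168494366)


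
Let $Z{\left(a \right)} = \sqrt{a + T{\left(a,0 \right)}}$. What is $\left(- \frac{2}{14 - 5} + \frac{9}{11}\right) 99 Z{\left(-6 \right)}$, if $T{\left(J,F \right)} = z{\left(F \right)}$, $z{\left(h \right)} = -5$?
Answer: $59 i \sqrt{11} \approx 195.68 i$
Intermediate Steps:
$T{\left(J,F \right)} = -5$
$Z{\left(a \right)} = \sqrt{-5 + a}$ ($Z{\left(a \right)} = \sqrt{a - 5} = \sqrt{-5 + a}$)
$\left(- \frac{2}{14 - 5} + \frac{9}{11}\right) 99 Z{\left(-6 \right)} = \left(- \frac{2}{14 - 5} + \frac{9}{11}\right) 99 \sqrt{-5 - 6} = \left(- \frac{2}{9} + 9 \cdot \frac{1}{11}\right) 99 \sqrt{-11} = \left(\left(-2\right) \frac{1}{9} + \frac{9}{11}\right) 99 i \sqrt{11} = \left(- \frac{2}{9} + \frac{9}{11}\right) 99 i \sqrt{11} = \frac{59}{99} \cdot 99 i \sqrt{11} = 59 i \sqrt{11}$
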